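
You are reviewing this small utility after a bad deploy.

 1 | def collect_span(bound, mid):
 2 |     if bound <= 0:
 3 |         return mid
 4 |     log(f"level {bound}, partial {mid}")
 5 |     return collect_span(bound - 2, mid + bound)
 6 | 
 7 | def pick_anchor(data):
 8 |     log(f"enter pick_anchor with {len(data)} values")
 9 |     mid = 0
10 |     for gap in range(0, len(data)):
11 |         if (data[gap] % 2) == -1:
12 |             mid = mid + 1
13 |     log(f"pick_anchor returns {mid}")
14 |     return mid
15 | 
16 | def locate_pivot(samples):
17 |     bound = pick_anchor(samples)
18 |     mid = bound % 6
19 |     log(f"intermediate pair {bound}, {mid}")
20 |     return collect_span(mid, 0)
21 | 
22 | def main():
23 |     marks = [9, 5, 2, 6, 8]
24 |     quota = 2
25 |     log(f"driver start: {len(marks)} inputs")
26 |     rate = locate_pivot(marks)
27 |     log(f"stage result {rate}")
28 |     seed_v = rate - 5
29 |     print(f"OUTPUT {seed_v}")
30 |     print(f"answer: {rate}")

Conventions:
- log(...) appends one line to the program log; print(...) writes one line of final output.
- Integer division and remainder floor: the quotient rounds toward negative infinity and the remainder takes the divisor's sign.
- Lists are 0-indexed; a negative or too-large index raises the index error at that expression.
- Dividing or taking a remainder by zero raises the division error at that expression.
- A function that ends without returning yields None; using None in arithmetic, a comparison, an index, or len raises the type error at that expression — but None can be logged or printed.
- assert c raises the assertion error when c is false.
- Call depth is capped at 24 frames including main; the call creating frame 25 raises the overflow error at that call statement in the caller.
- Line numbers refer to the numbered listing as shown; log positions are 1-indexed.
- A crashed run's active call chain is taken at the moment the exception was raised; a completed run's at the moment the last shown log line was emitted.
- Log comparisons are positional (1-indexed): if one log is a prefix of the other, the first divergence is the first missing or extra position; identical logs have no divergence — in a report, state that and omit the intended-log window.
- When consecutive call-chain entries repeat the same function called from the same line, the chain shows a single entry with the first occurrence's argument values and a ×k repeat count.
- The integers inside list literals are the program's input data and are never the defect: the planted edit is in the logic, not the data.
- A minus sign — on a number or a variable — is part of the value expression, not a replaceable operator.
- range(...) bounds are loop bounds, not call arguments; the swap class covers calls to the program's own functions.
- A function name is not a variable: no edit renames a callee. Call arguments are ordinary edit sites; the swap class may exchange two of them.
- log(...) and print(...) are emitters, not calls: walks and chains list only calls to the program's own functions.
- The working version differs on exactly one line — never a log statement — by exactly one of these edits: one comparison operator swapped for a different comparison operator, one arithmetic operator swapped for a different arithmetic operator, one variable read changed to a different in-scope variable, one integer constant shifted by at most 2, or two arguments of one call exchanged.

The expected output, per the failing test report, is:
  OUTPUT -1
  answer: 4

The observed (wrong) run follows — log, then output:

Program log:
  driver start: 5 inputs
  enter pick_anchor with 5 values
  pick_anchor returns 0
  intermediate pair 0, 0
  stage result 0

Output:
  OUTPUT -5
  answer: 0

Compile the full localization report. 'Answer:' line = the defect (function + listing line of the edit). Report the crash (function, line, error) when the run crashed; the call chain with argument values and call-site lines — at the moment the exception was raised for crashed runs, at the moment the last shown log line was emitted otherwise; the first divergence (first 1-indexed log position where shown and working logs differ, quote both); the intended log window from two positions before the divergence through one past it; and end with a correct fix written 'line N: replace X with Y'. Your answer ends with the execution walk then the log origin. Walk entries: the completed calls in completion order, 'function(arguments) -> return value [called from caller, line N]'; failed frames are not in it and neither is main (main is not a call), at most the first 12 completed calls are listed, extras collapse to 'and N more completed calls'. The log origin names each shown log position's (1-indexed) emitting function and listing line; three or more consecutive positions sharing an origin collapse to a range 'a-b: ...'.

Answer: the defect is in pick_anchor at line 11.
Key fact: At log position 3 the runs split — shown 'pick_anchor returns 0', but the working version logs 'pick_anchor returns 3'.
Call chain: main.
First divergence: position 3 — shown 'pick_anchor returns 0', intended 'pick_anchor returns 3'.
Intended log window:
  1: driver start: 5 inputs
  2: enter pick_anchor with 5 values
  3: pick_anchor returns 3
  4: intermediate pair 3, 3
Execution walk:
  pick_anchor([9, 5, 2, 6, 8]) -> 0  [called from locate_pivot, line 17]
  collect_span(0, 0) -> 0  [called from locate_pivot, line 20]
  locate_pivot([9, 5, 2, 6, 8]) -> 0  [called from main, line 26]
Origin of each log line:
  1: from main, line 25
  2: from pick_anchor, line 8
  3: from pick_anchor, line 13
  4: from locate_pivot, line 19
  5: from main, line 27
A correct fix: line 11: replace `-1` with `0`.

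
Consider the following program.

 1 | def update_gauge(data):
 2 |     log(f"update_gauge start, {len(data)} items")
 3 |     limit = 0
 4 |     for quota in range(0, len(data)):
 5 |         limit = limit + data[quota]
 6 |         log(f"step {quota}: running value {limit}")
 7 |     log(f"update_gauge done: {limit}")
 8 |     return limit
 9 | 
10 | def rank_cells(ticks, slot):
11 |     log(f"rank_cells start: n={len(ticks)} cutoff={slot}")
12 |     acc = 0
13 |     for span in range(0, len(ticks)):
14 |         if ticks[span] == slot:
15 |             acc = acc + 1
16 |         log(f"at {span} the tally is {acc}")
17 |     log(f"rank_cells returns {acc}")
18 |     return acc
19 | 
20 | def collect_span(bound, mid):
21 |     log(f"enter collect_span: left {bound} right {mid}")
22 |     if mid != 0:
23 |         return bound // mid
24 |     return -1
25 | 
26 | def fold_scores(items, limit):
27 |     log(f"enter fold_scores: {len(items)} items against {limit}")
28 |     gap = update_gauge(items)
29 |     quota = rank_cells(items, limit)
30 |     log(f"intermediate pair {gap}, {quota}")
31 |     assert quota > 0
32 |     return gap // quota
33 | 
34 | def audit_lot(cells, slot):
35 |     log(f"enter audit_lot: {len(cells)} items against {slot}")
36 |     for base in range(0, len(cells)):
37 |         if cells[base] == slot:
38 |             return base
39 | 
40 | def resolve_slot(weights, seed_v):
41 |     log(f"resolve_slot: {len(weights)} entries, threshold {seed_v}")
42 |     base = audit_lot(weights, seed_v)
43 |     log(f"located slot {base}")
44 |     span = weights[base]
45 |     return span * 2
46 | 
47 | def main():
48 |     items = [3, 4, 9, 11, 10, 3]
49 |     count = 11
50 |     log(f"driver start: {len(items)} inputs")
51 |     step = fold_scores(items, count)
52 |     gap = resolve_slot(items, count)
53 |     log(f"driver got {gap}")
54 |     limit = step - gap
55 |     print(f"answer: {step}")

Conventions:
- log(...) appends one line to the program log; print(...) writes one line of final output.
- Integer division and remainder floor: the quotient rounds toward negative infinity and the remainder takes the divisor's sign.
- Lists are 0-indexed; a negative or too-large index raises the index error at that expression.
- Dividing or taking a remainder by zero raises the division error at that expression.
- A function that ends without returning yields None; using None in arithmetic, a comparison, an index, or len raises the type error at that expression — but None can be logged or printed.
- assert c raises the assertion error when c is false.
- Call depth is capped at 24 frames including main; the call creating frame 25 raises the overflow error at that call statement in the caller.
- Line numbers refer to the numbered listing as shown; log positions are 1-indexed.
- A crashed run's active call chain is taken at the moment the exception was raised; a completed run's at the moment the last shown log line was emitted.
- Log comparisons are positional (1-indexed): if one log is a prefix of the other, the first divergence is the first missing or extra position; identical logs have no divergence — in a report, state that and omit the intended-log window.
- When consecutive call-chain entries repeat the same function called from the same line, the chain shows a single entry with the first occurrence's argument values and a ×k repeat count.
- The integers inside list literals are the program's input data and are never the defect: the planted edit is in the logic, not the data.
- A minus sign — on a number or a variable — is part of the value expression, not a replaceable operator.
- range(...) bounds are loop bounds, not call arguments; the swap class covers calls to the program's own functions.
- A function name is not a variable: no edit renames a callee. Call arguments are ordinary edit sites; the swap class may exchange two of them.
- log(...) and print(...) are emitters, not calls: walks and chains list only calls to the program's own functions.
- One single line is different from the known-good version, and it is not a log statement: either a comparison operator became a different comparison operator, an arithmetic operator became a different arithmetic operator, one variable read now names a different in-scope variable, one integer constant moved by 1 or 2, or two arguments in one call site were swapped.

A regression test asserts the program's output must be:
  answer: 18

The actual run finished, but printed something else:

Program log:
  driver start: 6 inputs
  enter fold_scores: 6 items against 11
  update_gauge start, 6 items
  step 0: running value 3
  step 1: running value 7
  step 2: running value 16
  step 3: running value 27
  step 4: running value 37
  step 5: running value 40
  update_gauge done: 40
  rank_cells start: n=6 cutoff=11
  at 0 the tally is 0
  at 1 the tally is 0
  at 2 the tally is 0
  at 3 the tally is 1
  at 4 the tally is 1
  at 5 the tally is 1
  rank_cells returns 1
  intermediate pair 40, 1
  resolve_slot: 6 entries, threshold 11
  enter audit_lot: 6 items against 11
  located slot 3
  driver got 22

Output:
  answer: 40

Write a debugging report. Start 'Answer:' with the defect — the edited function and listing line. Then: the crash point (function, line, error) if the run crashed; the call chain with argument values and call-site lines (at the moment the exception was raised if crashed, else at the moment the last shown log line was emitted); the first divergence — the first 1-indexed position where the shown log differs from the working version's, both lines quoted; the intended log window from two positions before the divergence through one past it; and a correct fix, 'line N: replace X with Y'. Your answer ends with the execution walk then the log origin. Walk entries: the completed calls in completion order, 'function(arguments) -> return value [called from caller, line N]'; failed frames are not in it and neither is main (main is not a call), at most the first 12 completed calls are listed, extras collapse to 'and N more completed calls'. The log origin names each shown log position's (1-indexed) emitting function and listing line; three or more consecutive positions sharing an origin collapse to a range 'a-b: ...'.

Answer: the defect is in main at line 55.
Core observation: The two runs log identically and part ways only at the printed values.
Call chain: main.
First divergence: there is none — every log position agrees.
Execution walk:
  update_gauge([3, 4, 9, 11, 10, 3]) -> 40  [called from fold_scores, line 28]
  rank_cells([3, 4, 9, 11, 10, 3], 11) -> 1  [called from fold_scores, line 29]
  fold_scores([3, 4, 9, 11, 10, 3], 11) -> 40  [called from main, line 51]
  audit_lot([3, 4, 9, 11, 10, 3], 11) -> 3  [called from resolve_slot, line 42]
  resolve_slot([3, 4, 9, 11, 10, 3], 11) -> 22  [called from main, line 52]
Log origins:
  1: emitted by main (line 50)
  2: emitted by fold_scores (line 27)
  3: emitted by update_gauge (line 2)
  4-9: emitted by update_gauge (line 6)
  10: emitted by update_gauge (line 7)
  11: emitted by rank_cells (line 11)
  12-17: emitted by rank_cells (line 16)
  18: emitted by rank_cells (line 17)
  19: emitted by fold_scores (line 30)
  20: emitted by resolve_slot (line 41)
  21: emitted by audit_lot (line 35)
  22: emitted by resolve_slot (line 43)
  23: emitted by main (line 53)
A correct fix: line 55: replace `step` with `limit`.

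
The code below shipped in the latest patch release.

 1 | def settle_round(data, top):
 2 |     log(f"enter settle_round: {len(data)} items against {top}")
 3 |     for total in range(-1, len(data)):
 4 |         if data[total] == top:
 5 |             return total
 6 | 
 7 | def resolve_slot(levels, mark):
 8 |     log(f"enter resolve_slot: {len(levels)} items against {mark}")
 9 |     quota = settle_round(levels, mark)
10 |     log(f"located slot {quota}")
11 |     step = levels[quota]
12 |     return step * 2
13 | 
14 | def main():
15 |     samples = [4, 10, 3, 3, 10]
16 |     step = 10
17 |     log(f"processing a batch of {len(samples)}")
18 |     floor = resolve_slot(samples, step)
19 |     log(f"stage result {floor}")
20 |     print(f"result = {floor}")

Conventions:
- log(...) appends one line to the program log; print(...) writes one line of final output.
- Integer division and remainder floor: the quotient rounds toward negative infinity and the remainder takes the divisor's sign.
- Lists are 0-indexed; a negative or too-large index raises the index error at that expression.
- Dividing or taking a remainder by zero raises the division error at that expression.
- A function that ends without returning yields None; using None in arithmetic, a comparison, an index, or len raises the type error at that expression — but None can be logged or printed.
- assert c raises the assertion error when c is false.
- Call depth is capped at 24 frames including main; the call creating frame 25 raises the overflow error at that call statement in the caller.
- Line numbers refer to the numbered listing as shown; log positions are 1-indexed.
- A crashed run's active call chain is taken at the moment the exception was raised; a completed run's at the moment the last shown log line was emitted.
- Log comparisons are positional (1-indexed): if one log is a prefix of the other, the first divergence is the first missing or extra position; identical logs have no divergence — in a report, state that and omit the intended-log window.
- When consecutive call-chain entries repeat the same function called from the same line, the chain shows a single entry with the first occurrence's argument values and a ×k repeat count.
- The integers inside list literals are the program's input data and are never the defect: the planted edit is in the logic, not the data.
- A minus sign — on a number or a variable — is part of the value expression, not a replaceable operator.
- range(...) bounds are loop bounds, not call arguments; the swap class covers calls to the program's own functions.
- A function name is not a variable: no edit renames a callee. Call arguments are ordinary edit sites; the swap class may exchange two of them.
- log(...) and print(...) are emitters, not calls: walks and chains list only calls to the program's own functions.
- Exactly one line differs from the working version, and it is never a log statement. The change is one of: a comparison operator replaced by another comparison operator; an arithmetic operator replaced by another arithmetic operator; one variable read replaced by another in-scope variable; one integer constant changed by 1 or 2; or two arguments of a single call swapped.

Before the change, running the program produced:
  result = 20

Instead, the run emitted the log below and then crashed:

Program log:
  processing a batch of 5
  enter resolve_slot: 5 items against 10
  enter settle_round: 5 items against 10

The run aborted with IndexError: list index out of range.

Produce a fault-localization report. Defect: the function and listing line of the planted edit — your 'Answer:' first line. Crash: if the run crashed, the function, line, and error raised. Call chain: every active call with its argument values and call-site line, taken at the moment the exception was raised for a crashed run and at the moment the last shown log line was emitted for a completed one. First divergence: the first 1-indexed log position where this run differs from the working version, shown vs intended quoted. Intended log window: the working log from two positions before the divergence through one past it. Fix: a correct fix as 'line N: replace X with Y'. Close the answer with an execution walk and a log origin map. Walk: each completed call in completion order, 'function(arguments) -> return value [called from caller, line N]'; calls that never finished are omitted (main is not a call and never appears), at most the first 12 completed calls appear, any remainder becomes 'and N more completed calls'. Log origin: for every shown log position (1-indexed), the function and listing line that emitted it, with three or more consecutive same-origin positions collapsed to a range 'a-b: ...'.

Answer: the defect is in settle_round at line 3.
Key fact: The shown log is a 3-line prefix of the intended one, whose next entry is 'located slot 1'.
Crash: settle_round, line 4, IndexError.
Call chain: main -> resolve_slot([4, 10, 3, 3, 10], 10) (called at line 18) -> settle_round([4, 10, 3, 3, 10], 10) (called at line 9).
First divergence: position 4 — the faulty run's log ends after 3 lines; the working version continues with 'located slot 1'.
Intended log window:
  2: enter resolve_slot: 5 items against 10
  3: enter settle_round: 5 items against 10
  4: located slot 1
  5: stage result 20
Execution walk:
  (no call completed)
Log line origins:
  1: emitted by main (line 17)
  2: emitted by resolve_slot (line 8)
  3: emitted by settle_round (line 2)
A correct fix: line 3: replace `-1` with `0`.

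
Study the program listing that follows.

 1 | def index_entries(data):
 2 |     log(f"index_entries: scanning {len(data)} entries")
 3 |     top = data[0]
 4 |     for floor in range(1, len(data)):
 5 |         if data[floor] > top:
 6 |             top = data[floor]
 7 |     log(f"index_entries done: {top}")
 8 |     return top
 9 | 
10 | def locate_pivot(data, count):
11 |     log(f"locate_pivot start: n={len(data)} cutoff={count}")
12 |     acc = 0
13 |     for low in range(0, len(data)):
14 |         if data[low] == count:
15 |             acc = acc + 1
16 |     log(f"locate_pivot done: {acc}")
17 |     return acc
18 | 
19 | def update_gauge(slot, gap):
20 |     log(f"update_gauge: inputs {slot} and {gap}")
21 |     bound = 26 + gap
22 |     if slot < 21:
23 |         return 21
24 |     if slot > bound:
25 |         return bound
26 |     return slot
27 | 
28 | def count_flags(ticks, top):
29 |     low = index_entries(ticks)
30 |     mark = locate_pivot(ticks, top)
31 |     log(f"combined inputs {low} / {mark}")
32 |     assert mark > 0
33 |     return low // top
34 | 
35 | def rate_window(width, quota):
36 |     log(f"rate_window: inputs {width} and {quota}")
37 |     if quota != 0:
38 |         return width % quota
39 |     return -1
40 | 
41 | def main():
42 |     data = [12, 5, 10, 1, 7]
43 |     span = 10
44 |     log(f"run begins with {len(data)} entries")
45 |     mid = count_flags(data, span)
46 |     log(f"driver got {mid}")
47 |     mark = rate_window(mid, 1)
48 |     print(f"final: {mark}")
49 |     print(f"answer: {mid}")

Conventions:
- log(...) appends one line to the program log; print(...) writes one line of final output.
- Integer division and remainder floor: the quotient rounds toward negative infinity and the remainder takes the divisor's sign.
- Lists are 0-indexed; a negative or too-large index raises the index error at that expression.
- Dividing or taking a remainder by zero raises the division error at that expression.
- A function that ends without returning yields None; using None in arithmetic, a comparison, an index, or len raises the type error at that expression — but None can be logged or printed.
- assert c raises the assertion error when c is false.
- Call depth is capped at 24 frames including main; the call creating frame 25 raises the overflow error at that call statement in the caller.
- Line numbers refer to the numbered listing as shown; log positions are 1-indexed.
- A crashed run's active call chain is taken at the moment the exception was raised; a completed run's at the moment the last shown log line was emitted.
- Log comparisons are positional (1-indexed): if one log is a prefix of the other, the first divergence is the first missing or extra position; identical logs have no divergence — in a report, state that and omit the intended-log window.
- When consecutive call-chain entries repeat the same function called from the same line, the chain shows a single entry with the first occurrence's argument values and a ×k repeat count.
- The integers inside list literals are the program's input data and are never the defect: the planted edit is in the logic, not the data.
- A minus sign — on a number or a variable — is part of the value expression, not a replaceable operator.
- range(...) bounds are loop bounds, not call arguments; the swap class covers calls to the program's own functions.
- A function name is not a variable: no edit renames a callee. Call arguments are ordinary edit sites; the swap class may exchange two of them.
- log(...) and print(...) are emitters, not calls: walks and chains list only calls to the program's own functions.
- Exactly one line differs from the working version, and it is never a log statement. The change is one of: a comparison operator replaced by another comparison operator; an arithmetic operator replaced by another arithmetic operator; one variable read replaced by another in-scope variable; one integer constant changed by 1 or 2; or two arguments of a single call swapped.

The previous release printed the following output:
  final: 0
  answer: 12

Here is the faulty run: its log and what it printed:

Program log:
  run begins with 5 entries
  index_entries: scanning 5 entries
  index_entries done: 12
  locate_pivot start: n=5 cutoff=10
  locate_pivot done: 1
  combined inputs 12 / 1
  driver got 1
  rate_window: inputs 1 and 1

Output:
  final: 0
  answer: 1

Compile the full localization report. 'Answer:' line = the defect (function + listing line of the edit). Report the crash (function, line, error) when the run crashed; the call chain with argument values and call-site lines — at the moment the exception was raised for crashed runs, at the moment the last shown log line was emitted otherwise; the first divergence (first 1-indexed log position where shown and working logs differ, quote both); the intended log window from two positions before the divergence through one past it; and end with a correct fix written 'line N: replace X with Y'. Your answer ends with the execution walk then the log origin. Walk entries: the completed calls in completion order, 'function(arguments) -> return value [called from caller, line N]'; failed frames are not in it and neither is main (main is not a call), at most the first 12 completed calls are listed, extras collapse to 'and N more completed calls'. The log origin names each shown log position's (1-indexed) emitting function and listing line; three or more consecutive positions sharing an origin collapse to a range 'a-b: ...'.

Answer: the defect is in count_flags at line 33.
Key observation: The log first diverges at position 7: the faulty run prints 'driver got 1' where the working version prints 'driver got 12'.
Call chain: main -> rate_window(1, 1) (called at line 47).
First divergence: position 7; shown 'driver got 1' vs intended 'driver got 12'.
Intended log window:
  5: locate_pivot done: 1
  6: combined inputs 12 / 1
  7: driver got 12
  8: rate_window: inputs 12 and 1
Execution walk:
  index_entries([12, 5, 10, 1, 7]) -> 12  [called from count_flags, line 29]
  locate_pivot([12, 5, 10, 1, 7], 10) -> 1  [called from count_flags, line 30]
  count_flags([12, 5, 10, 1, 7], 10) -> 1  [called from main, line 45]
  rate_window(1, 1) -> 0  [called from main, line 47]
Origin of each log line:
  1 — main, line 44
  2 — index_entries, line 2
  3 — index_entries, line 7
  4 — locate_pivot, line 11
  5 — locate_pivot, line 16
  6 — count_flags, line 31
  7 — main, line 46
  8 — rate_window, line 36
A correct fix: line 33: replace `top` with `mark`.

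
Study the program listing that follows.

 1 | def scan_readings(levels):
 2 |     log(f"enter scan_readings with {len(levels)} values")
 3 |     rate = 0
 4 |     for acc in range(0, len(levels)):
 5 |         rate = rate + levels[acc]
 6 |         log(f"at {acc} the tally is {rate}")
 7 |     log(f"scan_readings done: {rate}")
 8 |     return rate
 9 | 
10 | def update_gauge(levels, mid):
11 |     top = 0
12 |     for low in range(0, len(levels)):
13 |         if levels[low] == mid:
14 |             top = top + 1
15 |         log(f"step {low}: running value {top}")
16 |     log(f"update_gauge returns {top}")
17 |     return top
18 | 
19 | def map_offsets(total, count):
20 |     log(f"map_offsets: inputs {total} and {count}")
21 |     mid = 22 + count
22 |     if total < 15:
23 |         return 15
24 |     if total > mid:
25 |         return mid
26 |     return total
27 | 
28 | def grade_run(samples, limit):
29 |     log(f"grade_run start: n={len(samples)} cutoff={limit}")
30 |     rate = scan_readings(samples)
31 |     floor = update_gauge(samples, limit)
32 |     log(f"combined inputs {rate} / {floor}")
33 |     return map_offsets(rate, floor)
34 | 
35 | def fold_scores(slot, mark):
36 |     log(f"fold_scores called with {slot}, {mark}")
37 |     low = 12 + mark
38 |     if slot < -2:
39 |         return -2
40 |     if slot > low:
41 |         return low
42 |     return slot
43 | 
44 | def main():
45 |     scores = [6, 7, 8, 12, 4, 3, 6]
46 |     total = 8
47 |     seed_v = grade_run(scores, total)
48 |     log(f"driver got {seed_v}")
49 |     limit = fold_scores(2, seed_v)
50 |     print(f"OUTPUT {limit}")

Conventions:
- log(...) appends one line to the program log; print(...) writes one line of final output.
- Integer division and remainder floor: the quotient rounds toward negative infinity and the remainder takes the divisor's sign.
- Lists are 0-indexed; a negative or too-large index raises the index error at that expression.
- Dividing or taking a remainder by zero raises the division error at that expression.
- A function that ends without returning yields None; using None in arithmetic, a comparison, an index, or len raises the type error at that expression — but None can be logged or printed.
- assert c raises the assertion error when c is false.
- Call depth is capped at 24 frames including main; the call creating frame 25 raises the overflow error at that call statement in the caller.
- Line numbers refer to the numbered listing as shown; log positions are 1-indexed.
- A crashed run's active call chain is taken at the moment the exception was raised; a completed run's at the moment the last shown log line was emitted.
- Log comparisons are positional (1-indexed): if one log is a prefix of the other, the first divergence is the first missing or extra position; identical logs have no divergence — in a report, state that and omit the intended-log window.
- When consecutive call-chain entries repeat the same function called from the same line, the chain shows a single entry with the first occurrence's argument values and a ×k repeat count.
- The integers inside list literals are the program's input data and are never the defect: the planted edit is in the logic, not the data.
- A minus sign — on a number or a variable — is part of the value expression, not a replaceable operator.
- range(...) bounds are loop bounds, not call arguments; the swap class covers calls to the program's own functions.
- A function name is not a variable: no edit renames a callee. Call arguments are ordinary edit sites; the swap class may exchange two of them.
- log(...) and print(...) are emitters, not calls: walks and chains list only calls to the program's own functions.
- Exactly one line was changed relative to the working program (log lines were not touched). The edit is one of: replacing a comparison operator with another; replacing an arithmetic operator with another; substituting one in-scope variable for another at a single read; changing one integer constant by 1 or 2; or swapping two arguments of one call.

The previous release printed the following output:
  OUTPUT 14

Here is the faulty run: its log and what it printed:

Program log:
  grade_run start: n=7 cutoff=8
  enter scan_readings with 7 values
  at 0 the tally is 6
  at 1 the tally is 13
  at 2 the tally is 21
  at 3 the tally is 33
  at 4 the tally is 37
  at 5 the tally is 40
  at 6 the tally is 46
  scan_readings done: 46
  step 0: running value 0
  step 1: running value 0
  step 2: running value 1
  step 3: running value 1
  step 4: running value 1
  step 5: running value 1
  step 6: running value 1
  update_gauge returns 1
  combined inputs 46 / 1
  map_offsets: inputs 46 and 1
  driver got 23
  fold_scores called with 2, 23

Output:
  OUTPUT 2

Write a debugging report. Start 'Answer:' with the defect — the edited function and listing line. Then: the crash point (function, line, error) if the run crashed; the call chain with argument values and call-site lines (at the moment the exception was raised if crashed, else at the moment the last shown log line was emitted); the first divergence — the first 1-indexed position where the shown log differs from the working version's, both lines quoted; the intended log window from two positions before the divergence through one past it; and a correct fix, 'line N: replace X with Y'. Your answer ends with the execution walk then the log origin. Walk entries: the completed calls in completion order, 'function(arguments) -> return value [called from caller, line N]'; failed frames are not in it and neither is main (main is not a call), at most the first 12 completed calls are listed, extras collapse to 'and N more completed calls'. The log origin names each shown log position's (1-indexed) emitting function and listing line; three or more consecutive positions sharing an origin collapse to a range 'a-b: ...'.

Answer: the defect is in main at line 49.
Core observation: The earliest visible damage is log position 22 — 'fold_scores called with 2, 23' rather than the intended 'fold_scores called with 23, 2'.
Call chain: main -> fold_scores(2, 23) (called at line 49).
First divergence: position 22 — the shown line 'fold_scores called with 2, 23' should read 'fold_scores called with 23, 2'.
Intended log window:
  20: map_offsets: inputs 46 and 1
  21: driver got 23
  22: fold_scores called with 23, 2
Execution walk:
  scan_readings([6, 7, 8, 12, 4, 3, 6]) -> 46  [called from grade_run, line 30]
  update_gauge([6, 7, 8, 12, 4, 3, 6], 8) -> 1  [called from grade_run, line 31]
  map_offsets(46, 1) -> 23  [called from grade_run, line 33]
  grade_run([6, 7, 8, 12, 4, 3, 6], 8) -> 23  [called from main, line 47]
  fold_scores(2, 23) -> 2  [called from main, line 49]
Log origin:
  1 — grade_run, line 29
  2 — scan_readings, line 2
  3-9 — scan_readings, line 6
  10 — scan_readings, line 7
  11-17 — update_gauge, line 15
  18 — update_gauge, line 16
  19 — grade_run, line 32
  20 — map_offsets, line 20
  21 — main, line 48
  22 — fold_scores, line 36
A correct fix: line 49: replace `fold_scores(2, seed_v)` with `fold_scores(seed_v, 2)`.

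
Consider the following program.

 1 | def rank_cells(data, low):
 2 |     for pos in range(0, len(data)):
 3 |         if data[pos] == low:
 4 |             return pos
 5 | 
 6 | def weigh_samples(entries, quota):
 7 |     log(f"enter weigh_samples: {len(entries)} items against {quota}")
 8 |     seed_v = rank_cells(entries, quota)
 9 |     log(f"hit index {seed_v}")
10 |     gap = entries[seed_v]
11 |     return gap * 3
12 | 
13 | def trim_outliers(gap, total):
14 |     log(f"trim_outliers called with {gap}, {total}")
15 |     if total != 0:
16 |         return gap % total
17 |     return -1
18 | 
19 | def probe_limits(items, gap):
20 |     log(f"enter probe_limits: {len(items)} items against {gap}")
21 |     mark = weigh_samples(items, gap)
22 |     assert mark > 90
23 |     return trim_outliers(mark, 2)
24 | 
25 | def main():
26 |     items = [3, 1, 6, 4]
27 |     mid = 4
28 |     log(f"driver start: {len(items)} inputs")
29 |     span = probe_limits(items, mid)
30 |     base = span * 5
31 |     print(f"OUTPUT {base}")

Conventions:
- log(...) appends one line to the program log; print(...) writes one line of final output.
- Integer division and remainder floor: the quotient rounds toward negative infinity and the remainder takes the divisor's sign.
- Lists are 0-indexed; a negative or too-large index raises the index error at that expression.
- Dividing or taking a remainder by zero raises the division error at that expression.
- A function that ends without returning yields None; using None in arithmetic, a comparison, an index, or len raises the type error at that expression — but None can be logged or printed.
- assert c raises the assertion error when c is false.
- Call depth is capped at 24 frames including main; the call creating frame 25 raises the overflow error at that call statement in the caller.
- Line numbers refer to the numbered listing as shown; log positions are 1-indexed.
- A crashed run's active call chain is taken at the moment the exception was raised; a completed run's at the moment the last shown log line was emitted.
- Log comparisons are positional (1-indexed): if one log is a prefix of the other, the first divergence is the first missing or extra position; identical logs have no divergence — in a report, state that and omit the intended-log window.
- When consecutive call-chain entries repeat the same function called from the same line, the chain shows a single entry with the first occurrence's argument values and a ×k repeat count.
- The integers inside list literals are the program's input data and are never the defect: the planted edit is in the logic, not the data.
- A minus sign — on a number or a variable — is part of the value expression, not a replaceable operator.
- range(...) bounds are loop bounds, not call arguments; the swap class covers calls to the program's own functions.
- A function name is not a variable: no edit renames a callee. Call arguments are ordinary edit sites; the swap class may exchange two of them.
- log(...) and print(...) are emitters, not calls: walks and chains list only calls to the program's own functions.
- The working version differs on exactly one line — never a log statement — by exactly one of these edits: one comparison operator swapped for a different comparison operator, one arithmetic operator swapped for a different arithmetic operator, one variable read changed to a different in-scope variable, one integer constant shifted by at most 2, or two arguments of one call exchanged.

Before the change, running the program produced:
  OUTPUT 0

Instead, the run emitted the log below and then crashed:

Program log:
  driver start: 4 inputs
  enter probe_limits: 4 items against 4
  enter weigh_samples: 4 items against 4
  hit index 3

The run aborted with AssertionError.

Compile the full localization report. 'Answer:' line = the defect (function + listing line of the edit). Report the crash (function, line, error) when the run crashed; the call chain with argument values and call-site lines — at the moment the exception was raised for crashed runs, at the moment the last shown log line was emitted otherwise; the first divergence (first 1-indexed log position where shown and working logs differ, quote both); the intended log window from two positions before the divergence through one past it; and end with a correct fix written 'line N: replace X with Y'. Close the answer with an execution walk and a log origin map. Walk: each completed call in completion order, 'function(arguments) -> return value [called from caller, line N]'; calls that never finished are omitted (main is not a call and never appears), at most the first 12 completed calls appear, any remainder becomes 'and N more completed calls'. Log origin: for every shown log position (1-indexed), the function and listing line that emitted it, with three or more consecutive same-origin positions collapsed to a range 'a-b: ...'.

Answer: the defect is in probe_limits at line 22.
Key fact: A complete run would log 'trim_outliers called with 12, 2' next, but this one stopped at 4 lines.
Crash: probe_limits, line 22, AssertionError.
Call chain: main -> probe_limits([3, 1, 6, 4], 4) (called at line 29).
First divergence: position 5 — the faulty run's log ends after 4 lines; the working version continues with 'trim_outliers called with 12, 2'.
Intended log window:
  3: enter weigh_samples: 4 items against 4
  4: hit index 3
  5: trim_outliers called with 12, 2
Execution walk:
  rank_cells([3, 1, 6, 4], 4) -> 3  [called from weigh_samples, line 8]
  weigh_samples([3, 1, 6, 4], 4) -> 12  [called from probe_limits, line 21]
Origin of each log line:
  1: logged in main at line 28
  2: logged in probe_limits at line 20
  3: logged in weigh_samples at line 7
  4: logged in weigh_samples at line 9
A correct fix: line 22: replace `>` with `<=`.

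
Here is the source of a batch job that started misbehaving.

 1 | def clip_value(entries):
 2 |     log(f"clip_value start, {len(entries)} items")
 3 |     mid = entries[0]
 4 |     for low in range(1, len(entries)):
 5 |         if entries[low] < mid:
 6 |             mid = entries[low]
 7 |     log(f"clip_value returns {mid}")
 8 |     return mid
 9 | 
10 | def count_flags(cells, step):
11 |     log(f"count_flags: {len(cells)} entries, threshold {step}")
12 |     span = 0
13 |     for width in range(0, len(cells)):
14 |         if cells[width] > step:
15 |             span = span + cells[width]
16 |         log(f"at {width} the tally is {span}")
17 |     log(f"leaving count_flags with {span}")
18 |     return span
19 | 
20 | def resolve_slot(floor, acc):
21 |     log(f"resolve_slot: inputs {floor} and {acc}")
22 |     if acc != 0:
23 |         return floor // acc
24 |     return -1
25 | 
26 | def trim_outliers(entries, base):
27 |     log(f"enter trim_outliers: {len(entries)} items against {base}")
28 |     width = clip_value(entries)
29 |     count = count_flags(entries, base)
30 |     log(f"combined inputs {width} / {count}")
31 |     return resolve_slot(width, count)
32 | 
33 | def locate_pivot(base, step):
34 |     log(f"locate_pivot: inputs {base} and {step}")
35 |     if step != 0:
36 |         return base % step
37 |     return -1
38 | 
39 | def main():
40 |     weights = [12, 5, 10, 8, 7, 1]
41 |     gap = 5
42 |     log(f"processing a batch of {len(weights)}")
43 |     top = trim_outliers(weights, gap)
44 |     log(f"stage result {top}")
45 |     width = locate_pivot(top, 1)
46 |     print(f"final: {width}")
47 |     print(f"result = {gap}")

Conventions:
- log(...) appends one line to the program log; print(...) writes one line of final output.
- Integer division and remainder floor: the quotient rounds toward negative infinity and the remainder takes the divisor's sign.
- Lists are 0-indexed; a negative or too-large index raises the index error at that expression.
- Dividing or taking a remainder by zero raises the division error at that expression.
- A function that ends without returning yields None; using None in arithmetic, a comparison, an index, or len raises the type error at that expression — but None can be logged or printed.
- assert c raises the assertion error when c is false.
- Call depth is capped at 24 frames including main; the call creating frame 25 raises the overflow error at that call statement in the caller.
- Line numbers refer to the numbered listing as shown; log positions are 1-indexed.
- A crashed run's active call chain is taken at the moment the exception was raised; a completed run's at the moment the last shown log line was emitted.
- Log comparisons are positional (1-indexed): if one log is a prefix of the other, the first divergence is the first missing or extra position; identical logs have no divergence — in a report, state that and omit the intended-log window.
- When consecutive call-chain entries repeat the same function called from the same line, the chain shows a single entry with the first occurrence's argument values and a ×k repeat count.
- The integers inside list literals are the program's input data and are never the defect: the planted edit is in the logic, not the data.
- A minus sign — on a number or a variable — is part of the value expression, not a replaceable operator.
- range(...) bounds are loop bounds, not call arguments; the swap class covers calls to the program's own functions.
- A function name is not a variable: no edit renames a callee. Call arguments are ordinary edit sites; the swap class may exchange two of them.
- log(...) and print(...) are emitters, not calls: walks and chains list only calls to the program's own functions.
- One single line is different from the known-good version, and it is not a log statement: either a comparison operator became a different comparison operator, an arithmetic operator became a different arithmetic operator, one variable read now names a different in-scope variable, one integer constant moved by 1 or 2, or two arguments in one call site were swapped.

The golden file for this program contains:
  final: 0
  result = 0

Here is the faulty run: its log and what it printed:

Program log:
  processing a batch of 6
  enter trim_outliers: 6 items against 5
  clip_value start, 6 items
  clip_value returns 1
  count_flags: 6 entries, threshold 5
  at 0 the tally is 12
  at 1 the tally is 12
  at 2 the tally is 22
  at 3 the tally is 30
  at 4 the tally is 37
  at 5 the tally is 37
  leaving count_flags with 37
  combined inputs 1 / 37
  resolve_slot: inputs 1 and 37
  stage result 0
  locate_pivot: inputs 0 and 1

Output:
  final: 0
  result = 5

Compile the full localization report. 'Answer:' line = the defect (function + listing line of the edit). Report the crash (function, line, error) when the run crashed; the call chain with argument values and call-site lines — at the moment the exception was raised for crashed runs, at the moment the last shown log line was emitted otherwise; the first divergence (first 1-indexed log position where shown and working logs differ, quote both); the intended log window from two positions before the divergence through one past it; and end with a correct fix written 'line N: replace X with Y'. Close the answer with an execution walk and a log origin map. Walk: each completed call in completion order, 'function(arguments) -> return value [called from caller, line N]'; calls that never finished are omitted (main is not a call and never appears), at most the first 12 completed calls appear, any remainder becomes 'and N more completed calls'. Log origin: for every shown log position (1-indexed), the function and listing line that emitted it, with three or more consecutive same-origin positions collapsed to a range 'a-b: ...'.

Answer: the defect is in main at line 47.
Core observation: Every logged value matches the working version; the printed result is what differs.
Call chain: main -> locate_pivot(0, 1) (called at line 45).
First divergence: there is none — every log position agrees.
Execution walk:
  clip_value([12, 5, 10, 8, 7, 1]) -> 1  [called from trim_outliers, line 28]
  count_flags([12, 5, 10, 8, 7, 1], 5) -> 37  [called from trim_outliers, line 29]
  resolve_slot(1, 37) -> 0  [called from trim_outliers, line 31]
  trim_outliers([12, 5, 10, 8, 7, 1], 5) -> 0  [called from main, line 43]
  locate_pivot(0, 1) -> 0  [called from main, line 45]
Log origin:
  1 — main, line 42
  2 — trim_outliers, line 27
  3 — clip_value, line 2
  4 — clip_value, line 7
  5 — count_flags, line 11
  6-11 — count_flags, line 16
  12 — count_flags, line 17
  13 — trim_outliers, line 30
  14 — resolve_slot, line 21
  15 — main, line 44
  16 — locate_pivot, line 34
A correct fix: line 47: replace `gap` with `top`.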